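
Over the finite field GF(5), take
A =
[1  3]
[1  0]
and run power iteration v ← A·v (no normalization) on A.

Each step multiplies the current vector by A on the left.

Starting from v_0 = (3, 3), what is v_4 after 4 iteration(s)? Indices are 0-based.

v_4 = (0, 2)

v_0 = (3, 3).
v_1 = A·v_0 = (2, 3).
v_2 = A·v_1 = (1, 2).
v_3 = A·v_2 = (2, 1).
v_4 = A·v_3 = (0, 2).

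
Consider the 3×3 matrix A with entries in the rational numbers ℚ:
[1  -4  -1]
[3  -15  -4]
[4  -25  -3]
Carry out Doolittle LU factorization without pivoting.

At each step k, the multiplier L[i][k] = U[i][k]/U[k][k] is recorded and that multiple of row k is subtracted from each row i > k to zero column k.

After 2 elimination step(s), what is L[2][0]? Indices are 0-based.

Step 1: pivot at (0,0) is 1.
  row1 ← row1 − (3)·row0  ⇒  L[1][0]=3, U row1=(0, -3, -1)
  row2 ← row2 − (4)·row0  ⇒  L[2][0]=4, U row2=(0, -9, 1)
Step 2: pivot at (1,1) is -3.
  row2 ← row2 − (3)·row1  ⇒  L[2][1]=3, U row2=(0, 0, 4)

L[2][0] = 4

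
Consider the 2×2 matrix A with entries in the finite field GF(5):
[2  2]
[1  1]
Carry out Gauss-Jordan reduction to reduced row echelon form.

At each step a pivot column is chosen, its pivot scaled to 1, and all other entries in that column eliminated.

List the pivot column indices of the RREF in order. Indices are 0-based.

pivot columns: 0

step 1: normalize row 0 (÷2) = (1, 1)
  row 1: subtract 1×row0 = (0, 0)
skip col 1 (zero from row 1)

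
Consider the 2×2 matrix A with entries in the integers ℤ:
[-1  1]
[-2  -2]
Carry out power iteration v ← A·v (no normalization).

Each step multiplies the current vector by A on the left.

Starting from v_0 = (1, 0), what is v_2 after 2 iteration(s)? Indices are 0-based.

v_2 = (-1, 6)

v_0 = (1, 0).
v_1 = A·v_0 = (-1, -2).
v_2 = A·v_1 = (-1, 6).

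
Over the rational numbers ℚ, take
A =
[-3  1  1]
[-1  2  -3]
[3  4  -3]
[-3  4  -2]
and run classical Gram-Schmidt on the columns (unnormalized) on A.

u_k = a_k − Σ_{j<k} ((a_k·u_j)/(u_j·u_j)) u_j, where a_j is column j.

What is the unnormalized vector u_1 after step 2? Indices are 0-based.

Step 1: u_0 = a_0 = (-3, -1, 3, -3).
Step 2: u_1 = a_1 − (-5/28)·u_0 = (13/28, 51/28, 127/28, 97/28).

u_1 = (13/28, 51/28, 127/28, 97/28)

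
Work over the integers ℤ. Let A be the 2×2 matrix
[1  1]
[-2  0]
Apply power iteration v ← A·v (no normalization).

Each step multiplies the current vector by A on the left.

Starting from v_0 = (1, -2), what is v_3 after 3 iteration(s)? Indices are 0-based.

v_3 = (-1, 6)

v_0 = (1, -2).
v_1 = A·v_0 = (-1, -2).
v_2 = A·v_1 = (-3, 2).
v_3 = A·v_2 = (-1, 6).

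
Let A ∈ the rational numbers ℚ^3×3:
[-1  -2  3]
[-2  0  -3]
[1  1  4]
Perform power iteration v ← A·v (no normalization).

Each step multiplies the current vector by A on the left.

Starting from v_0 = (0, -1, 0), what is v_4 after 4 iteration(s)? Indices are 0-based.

v_0 = (0, -1, 0).
v_1 = A·v_0 = (2, 0, -1).
v_2 = A·v_1 = (-5, -1, -2).
v_3 = A·v_2 = (1, 16, -14).
v_4 = A·v_3 = (-75, 40, -39).

v_4 = (-75, 40, -39)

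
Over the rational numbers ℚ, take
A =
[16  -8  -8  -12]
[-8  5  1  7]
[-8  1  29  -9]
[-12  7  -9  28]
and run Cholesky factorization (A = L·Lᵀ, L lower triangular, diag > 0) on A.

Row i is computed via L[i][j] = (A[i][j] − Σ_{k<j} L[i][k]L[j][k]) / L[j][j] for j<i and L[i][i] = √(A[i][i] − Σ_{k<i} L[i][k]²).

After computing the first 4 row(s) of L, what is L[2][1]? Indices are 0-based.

Step 1: L[0][0] = √(16) = 4.
  L[1][0] = (-8) / L[0][0] = -2.
Step 2: L[1][1] = √(1) = 1.
  L[2][0] = (-8) / L[0][0] = -2.
  L[2][1] = (-3) / L[1][1] = -3.
Step 3: L[2][2] = √(16) = 4.
  L[3][0] = (-12) / L[0][0] = -3.
  L[3][1] = (1) / L[1][1] = 1.
  L[3][2] = (-12) / L[2][2] = -3.
Step 4: L[3][3] = √(9) = 3.

L[2][1] = -3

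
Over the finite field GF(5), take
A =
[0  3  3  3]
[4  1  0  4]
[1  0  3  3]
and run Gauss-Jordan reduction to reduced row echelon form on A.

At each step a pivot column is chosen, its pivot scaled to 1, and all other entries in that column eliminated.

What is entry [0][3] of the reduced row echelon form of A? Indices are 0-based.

M[0][3] = 4

[1] R0 <-> R1
[1] R0 /= 4  ⇒  (1, 4, 0, 1)
     R2 -= 1·R0  ⇒  (0, 1, 3, 2)
[2] R1 /= 3  ⇒  (0, 1, 1, 1)
     R0 -= 4·R1  ⇒  (1, 0, 1, 2)
     R2 -= 1·R1  ⇒  (0, 0, 2, 1)
[3] R2 /= 2  ⇒  (0, 0, 1, 3)
     R0 -= 1·R2  ⇒  (1, 0, 0, 4)
     R1 -= 1·R2  ⇒  (0, 1, 0, 3)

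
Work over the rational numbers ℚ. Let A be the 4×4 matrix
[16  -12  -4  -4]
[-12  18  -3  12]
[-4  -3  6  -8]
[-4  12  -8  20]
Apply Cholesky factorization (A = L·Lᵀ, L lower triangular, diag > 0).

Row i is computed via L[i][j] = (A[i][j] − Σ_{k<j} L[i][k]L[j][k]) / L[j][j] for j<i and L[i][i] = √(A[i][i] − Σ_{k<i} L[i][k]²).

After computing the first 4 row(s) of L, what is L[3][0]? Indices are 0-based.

L[3][0] = -1

Step 1: L[0][0] = √(16) = 4.
  L[1][0] = (-12) / L[0][0] = -3.
Step 2: L[1][1] = √(9) = 3.
  L[2][0] = (-4) / L[0][0] = -1.
  L[2][1] = (-6) / L[1][1] = -2.
Step 3: L[2][2] = √(1) = 1.
  L[3][0] = (-4) / L[0][0] = -1.
  L[3][1] = (9) / L[1][1] = 3.
  L[3][2] = (-3) / L[2][2] = -3.
Step 4: L[3][3] = √(1) = 1.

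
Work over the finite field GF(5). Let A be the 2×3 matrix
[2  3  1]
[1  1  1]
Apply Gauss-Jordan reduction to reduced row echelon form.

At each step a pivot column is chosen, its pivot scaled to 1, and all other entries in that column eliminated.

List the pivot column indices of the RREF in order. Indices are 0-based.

pivot columns: 0, 1

step 1: normalize row 0 (÷2) = (1, 4, 3)
  row 1: subtract 1×row0 = (0, 2, 3)
step 2: normalize row 1 (÷2) = (0, 1, 4)
  row 0: subtract 4×row1 = (1, 0, 2)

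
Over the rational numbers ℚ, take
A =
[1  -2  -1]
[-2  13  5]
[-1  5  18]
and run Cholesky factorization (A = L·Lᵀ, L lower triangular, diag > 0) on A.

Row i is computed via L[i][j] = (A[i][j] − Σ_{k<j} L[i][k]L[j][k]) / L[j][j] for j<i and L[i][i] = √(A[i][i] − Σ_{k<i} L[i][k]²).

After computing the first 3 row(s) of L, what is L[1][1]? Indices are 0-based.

Step 1: L[0][0] = √(1) = 1.
  L[1][0] = (-2) / L[0][0] = -2.
Step 2: L[1][1] = √(9) = 3.
  L[2][0] = (-1) / L[0][0] = -1.
  L[2][1] = (3) / L[1][1] = 1.
Step 3: L[2][2] = √(16) = 4.

L[1][1] = 3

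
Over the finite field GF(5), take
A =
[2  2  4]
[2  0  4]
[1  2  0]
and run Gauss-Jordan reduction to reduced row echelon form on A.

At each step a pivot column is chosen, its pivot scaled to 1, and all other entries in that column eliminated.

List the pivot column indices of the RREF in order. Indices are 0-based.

[1] R0 /= 2  ⇒  (1, 1, 2)
     R1 -= 2·R0  ⇒  (0, 3, 0)
     R2 -= 1·R0  ⇒  (0, 1, 3)
[2] R1 /= 3  ⇒  (0, 1, 0)
     R0 -= 1·R1  ⇒  (1, 0, 2)
     R2 -= 1·R1  ⇒  (0, 0, 3)
[3] R2 /= 3  ⇒  (0, 0, 1)
     R0 -= 2·R2  ⇒  (1, 0, 0)

pivot columns: 0, 1, 2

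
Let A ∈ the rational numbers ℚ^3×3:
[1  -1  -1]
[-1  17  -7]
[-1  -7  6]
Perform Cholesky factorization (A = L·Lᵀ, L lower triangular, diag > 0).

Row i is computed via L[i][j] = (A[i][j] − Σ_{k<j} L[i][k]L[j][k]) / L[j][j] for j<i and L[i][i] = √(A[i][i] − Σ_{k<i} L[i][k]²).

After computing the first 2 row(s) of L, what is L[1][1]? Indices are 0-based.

L[1][1] = 4

Step 1: L[0][0] = √(1) = 1.
  L[1][0] = (-1) / L[0][0] = -1.
Step 2: L[1][1] = √(16) = 4.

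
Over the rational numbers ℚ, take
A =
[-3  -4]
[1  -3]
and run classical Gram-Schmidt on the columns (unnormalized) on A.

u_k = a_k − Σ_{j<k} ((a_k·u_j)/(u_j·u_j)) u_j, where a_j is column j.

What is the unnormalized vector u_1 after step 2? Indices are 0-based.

Step 1: u_0 = a_0 = (-3, 1).
Step 2: u_1 = a_1 − (9/10)·u_0 = (-13/10, -39/10).

u_1 = (-13/10, -39/10)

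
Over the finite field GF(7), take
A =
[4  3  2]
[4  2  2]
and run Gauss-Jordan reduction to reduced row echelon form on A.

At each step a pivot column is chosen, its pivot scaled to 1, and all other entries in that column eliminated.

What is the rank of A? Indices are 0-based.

rank = 2

[1] R0 /= 4  ⇒  (1, 6, 4)
     R1 -= 4·R0  ⇒  (0, 6, 0)
[2] R1 /= 6  ⇒  (0, 1, 0)
     R0 -= 6·R1  ⇒  (1, 0, 4)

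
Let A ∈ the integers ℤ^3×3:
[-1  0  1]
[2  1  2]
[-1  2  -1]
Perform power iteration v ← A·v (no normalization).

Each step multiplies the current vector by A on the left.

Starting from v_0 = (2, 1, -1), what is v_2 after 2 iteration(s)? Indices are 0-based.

v_0 = (2, 1, -1).
v_1 = A·v_0 = (-3, 3, 1).
v_2 = A·v_1 = (4, -1, 8).

v_2 = (4, -1, 8)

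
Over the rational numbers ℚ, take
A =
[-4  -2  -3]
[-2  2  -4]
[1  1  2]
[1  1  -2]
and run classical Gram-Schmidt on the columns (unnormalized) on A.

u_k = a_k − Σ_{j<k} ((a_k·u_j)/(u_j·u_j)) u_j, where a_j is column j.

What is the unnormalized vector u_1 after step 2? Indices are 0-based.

u_1 = (-10/11, 28/11, 8/11, 8/11)

Step 1: u_0 = a_0 = (-4, -2, 1, 1).
Step 2: u_1 = a_1 − (3/11)·u_0 = (-10/11, 28/11, 8/11, 8/11).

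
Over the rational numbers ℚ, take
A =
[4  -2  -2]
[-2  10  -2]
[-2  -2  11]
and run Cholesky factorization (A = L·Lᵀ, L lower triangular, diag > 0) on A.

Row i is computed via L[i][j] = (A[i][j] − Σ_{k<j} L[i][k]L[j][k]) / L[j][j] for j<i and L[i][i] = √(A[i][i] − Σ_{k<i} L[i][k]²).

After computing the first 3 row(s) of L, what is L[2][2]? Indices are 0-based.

L[2][2] = 3

Step 1: L[0][0] = √(4) = 2.
  L[1][0] = (-2) / L[0][0] = -1.
Step 2: L[1][1] = √(9) = 3.
  L[2][0] = (-2) / L[0][0] = -1.
  L[2][1] = (-3) / L[1][1] = -1.
Step 3: L[2][2] = √(9) = 3.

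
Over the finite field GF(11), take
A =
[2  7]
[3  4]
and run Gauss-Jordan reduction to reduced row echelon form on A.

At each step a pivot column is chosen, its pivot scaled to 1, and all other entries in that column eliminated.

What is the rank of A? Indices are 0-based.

rank = 2

[1] R0 /= 2  ⇒  (1, 9)
     R1 -= 3·R0  ⇒  (0, 10)
[2] R1 /= 10  ⇒  (0, 1)
     R0 -= 9·R1  ⇒  (1, 0)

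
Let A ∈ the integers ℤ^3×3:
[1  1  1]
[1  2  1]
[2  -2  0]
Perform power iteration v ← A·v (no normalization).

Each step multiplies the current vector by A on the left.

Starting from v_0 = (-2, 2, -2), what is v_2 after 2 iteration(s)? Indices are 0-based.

v_0 = (-2, 2, -2).
v_1 = A·v_0 = (-2, 0, -8).
v_2 = A·v_1 = (-10, -10, -4).

v_2 = (-10, -10, -4)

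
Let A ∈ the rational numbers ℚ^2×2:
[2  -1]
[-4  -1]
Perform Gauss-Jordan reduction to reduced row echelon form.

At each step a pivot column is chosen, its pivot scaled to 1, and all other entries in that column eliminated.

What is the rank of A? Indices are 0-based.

rank = 2

step 1: normalize row 0 (÷2) = (1, -1/2)
  row 1: subtract -4×row0 = (0, -3)
step 2: normalize row 1 (÷-3) = (0, 1)
  row 0: subtract -1/2×row1 = (1, 0)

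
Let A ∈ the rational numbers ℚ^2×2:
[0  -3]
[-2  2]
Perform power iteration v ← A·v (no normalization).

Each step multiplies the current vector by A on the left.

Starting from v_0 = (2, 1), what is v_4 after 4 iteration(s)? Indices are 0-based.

v_0 = (2, 1).
v_1 = A·v_0 = (-3, -2).
v_2 = A·v_1 = (6, 2).
v_3 = A·v_2 = (-6, -8).
v_4 = A·v_3 = (24, -4).

v_4 = (24, -4)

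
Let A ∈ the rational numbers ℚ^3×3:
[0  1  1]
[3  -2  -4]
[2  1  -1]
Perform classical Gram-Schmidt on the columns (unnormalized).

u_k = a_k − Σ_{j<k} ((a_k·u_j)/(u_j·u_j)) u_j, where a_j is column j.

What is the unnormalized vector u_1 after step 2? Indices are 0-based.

u_1 = (1, -14/13, 21/13)

Step 1: u_0 = a_0 = (0, 3, 2).
Step 2: u_1 = a_1 − (-4/13)·u_0 = (1, -14/13, 21/13).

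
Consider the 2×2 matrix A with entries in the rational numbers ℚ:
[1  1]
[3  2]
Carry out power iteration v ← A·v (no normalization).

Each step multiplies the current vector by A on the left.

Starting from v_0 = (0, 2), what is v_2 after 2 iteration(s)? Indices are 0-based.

v_0 = (0, 2).
v_1 = A·v_0 = (2, 4).
v_2 = A·v_1 = (6, 14).

v_2 = (6, 14)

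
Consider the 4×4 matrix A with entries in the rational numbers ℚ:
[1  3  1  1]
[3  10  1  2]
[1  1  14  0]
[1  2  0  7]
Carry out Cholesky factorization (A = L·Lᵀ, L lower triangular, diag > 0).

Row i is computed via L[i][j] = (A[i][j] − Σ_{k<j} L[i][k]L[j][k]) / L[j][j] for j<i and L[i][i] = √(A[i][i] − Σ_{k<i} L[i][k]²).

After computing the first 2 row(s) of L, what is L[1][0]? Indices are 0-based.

Step 1: L[0][0] = √(1) = 1.
  L[1][0] = (3) / L[0][0] = 3.
Step 2: L[1][1] = √(1) = 1.

L[1][0] = 3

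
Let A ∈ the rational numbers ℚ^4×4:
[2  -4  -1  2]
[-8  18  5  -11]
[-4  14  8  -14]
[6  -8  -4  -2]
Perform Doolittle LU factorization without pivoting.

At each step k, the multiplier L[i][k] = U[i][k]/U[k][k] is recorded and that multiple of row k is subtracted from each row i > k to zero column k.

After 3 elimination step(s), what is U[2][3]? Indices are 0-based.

Step 1: pivot at (0,0) is 2.
  row1 ← row1 − (-4)·row0  ⇒  L[1][0]=-4, U row1=(0, 2, 1, -3)
  row2 ← row2 − (-2)·row0  ⇒  L[2][0]=-2, U row2=(0, 6, 6, -10)
  row3 ← row3 − (3)·row0  ⇒  L[3][0]=3, U row3=(0, 4, -1, -8)
Step 2: pivot at (1,1) is 2.
  row2 ← row2 − (3)·row1  ⇒  L[2][1]=3, U row2=(0, 0, 3, -1)
  row3 ← row3 − (2)·row1  ⇒  L[3][1]=2, U row3=(0, 0, -3, -2)
Step 3: pivot at (2,2) is 3.
  row3 ← row3 − (-1)·row2  ⇒  L[3][2]=-1, U row3=(0, 0, 0, -3)

U[2][3] = -1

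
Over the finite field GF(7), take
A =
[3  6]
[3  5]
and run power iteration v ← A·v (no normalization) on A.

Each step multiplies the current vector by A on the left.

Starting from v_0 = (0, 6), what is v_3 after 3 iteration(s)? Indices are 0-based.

v_3 = (4, 5)

v_0 = (0, 6).
v_1 = A·v_0 = (1, 2).
v_2 = A·v_1 = (1, 6).
v_3 = A·v_2 = (4, 5).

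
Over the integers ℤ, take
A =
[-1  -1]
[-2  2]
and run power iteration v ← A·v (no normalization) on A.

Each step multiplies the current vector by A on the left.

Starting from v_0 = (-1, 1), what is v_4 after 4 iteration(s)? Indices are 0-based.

v_0 = (-1, 1).
v_1 = A·v_0 = (0, 4).
v_2 = A·v_1 = (-4, 8).
v_3 = A·v_2 = (-4, 24).
v_4 = A·v_3 = (-20, 56).

v_4 = (-20, 56)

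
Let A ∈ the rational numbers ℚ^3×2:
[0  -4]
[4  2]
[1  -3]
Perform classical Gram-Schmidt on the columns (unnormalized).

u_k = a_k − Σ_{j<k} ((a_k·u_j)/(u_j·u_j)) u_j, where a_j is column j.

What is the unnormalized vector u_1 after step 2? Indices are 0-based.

u_1 = (-4, 14/17, -56/17)

Step 1: u_0 = a_0 = (0, 4, 1).
Step 2: u_1 = a_1 − (5/17)·u_0 = (-4, 14/17, -56/17).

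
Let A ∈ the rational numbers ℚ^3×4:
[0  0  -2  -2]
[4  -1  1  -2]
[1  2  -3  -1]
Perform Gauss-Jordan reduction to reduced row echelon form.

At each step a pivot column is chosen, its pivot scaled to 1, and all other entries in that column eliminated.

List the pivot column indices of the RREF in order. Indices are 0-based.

pivot columns: 0, 1, 2

[1] R0 <-> R1
[1] R0 /= 4  ⇒  (1, -1/4, 1/4, -1/2)
     R2 -= 1·R0  ⇒  (0, 9/4, -13/4, -1/2)
[2] R1 <-> R2
[2] R1 /= 9/4  ⇒  (0, 1, -13/9, -2/9)
     R0 -= -1/4·R1  ⇒  (1, 0, -1/9, -5/9)
[3] R2 /= -2  ⇒  (0, 0, 1, 1)
     R0 -= -1/9·R2  ⇒  (1, 0, 0, -4/9)
     R1 -= -13/9·R2  ⇒  (0, 1, 0, 11/9)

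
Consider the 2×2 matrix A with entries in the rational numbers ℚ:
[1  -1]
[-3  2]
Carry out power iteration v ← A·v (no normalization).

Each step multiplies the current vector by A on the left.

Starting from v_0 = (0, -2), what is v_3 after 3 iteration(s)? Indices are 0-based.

v_3 = (20, -46)

v_0 = (0, -2).
v_1 = A·v_0 = (2, -4).
v_2 = A·v_1 = (6, -14).
v_3 = A·v_2 = (20, -46).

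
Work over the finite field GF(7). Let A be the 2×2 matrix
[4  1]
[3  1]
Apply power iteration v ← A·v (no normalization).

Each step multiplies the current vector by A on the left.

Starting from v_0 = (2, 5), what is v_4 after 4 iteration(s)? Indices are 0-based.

v_4 = (5, 4)

v_0 = (2, 5).
v_1 = A·v_0 = (6, 4).
v_2 = A·v_1 = (0, 1).
v_3 = A·v_2 = (1, 1).
v_4 = A·v_3 = (5, 4).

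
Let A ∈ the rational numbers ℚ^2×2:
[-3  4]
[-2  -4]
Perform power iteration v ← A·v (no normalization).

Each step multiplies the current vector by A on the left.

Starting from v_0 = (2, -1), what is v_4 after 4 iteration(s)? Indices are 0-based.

v_4 = (-530, 580)

v_0 = (2, -1).
v_1 = A·v_0 = (-10, 0).
v_2 = A·v_1 = (30, 20).
v_3 = A·v_2 = (-10, -140).
v_4 = A·v_3 = (-530, 580).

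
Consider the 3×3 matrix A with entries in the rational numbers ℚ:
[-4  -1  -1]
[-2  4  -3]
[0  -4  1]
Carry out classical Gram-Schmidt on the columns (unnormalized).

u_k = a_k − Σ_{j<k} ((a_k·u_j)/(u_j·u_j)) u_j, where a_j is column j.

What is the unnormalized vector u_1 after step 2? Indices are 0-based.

Step 1: u_0 = a_0 = (-4, -2, 0).
Step 2: u_1 = a_1 − (-1/5)·u_0 = (-9/5, 18/5, -4).

u_1 = (-9/5, 18/5, -4)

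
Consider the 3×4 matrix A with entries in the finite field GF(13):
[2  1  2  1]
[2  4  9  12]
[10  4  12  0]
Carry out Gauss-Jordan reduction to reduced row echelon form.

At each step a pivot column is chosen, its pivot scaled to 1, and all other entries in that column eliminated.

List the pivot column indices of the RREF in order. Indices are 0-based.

pivot columns: 0, 1, 3

[1] R0 /= 2  ⇒  (1, 7, 1, 7)
     R1 -= 2·R0  ⇒  (0, 3, 7, 11)
     R2 -= 10·R0  ⇒  (0, 12, 2, 8)
[2] R1 /= 3  ⇒  (0, 1, 11, 8)
     R0 -= 7·R1  ⇒  (1, 0, 2, 3)
     R2 -= 12·R1  ⇒  (0, 0, 0, 3)
column 2 empty below row 2
[3] R2 /= 3  ⇒  (0, 0, 0, 1)
     R0 -= 3·R2  ⇒  (1, 0, 2, 0)
     R1 -= 8·R2  ⇒  (0, 1, 11, 0)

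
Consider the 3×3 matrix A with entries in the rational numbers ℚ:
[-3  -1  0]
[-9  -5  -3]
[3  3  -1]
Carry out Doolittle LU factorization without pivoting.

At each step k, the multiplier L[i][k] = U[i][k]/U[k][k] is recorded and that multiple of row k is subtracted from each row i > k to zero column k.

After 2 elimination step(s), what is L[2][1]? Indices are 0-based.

L[2][1] = -1

[col 0] pivot -3
  R1 -= 3*R0 → (0, -2, -3)  (L[1][0] := 3)
  R2 -= -1*R0 → (0, 2, -1)  (L[2][0] := -1)
[col 1] pivot -2
  R2 -= -1*R1 → (0, 0, -4)  (L[2][1] := -1)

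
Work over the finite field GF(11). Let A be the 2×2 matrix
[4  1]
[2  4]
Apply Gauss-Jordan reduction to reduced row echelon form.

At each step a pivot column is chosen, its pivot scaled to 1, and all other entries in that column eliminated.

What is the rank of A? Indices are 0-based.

pivot(0,0)=4: scale R0 → (1, 3)
  clear (1,0): R1 −= (2)R0 → (0, 9)
pivot(1,1)=9: scale R1 → (0, 1)
  clear (0,1): R0 −= (3)R1 → (1, 0)

rank = 2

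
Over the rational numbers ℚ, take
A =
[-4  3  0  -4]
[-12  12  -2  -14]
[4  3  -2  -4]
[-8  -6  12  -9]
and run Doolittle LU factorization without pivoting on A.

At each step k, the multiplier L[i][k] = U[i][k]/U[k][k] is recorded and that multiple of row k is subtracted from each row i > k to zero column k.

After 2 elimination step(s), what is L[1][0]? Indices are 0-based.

L[1][0] = 3

Step 1: pivot at (0,0) is -4.
  row1 ← row1 − (3)·row0  ⇒  L[1][0]=3, U row1=(0, 3, -2, -2)
  row2 ← row2 − (-1)·row0  ⇒  L[2][0]=-1, U row2=(0, 6, -2, -8)
  row3 ← row3 − (2)·row0  ⇒  L[3][0]=2, U row3=(0, -12, 12, -1)
Step 2: pivot at (1,1) is 3.
  row2 ← row2 − (2)·row1  ⇒  L[2][1]=2, U row2=(0, 0, 2, -4)
  row3 ← row3 − (-4)·row1  ⇒  L[3][1]=-4, U row3=(0, 0, 4, -9)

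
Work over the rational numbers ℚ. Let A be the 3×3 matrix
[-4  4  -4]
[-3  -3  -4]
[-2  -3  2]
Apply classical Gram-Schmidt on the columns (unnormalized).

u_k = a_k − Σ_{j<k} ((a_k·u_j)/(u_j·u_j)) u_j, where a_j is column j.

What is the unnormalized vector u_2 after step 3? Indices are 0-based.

u_2 = (348/985, -464/197, 2784/985)

Step 1: u_0 = a_0 = (-4, -3, -2).
Step 2: u_1 = a_1 − (-1/29)·u_0 = (112/29, -90/29, -89/29).
Step 3: u_2 = a_2 − (24/29)·u_0 − (-266/985)·u_1 = (348/985, -464/197, 2784/985).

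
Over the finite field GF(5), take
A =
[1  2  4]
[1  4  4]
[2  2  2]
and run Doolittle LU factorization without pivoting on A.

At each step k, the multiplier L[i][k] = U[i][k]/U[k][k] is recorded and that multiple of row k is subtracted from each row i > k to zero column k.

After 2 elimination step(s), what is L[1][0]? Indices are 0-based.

[col 0] pivot 1
  R1 -= 1*R0 → (0, 2, 0)  (L[1][0] := 1)
  R2 -= 2*R0 → (0, 3, 4)  (L[2][0] := 2)
[col 1] pivot 2
  R2 -= 4*R1 → (0, 0, 4)  (L[2][1] := 4)

L[1][0] = 1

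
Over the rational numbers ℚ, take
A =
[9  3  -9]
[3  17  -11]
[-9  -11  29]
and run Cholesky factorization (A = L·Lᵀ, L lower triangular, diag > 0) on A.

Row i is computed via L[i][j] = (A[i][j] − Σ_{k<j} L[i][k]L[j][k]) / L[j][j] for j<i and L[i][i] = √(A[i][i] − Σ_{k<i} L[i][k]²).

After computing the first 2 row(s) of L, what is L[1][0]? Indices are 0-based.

Step 1: L[0][0] = √(9) = 3.
  L[1][0] = (3) / L[0][0] = 1.
Step 2: L[1][1] = √(16) = 4.

L[1][0] = 1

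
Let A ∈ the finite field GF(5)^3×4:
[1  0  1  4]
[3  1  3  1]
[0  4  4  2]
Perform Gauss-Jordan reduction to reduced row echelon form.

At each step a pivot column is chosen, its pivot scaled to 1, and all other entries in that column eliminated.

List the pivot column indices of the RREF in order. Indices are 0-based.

pivot columns: 0, 1, 2

[1] R0 /= 1  ⇒  (1, 0, 1, 4)
     R1 -= 3·R0  ⇒  (0, 1, 0, 4)
[2] R1 /= 1  ⇒  (0, 1, 0, 4)
     R2 -= 4·R1  ⇒  (0, 0, 4, 1)
[3] R2 /= 4  ⇒  (0, 0, 1, 4)
     R0 -= 1·R2  ⇒  (1, 0, 0, 0)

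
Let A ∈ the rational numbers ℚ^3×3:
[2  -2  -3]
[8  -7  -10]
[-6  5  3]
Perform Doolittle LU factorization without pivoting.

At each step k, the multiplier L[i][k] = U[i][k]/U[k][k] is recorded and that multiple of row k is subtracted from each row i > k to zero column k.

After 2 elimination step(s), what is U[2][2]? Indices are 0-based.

U[2][2] = -4

[col 0] pivot 2
  R1 -= 4*R0 → (0, 1, 2)  (L[1][0] := 4)
  R2 -= -3*R0 → (0, -1, -6)  (L[2][0] := -3)
[col 1] pivot 1
  R2 -= -1*R1 → (0, 0, -4)  (L[2][1] := -1)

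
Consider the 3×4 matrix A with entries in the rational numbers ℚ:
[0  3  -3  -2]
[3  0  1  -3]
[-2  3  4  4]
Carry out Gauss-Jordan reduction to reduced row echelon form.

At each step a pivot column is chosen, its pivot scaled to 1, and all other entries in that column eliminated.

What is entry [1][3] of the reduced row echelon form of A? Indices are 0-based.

M[1][3] = -10/69

pivot(0,0): swap R0↔R1
pivot(0,0)=3: scale R0 → (1, 0, 1/3, -1)
  clear (2,0): R2 −= (-2)R0 → (0, 3, 14/3, 2)
pivot(1,1)=3: scale R1 → (0, 1, -1, -2/3)
  clear (2,1): R2 −= (3)R1 → (0, 0, 23/3, 4)
pivot(2,2)=23/3: scale R2 → (0, 0, 1, 12/23)
  clear (0,2): R0 −= (1/3)R2 → (1, 0, 0, -27/23)
  clear (1,2): R1 −= (-1)R2 → (0, 1, 0, -10/69)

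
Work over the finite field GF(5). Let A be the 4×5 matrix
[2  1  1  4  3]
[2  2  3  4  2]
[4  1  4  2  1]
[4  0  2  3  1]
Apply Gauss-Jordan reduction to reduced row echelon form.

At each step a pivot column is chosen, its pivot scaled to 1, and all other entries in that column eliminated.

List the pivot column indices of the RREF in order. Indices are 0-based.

[1] R0 /= 2  ⇒  (1, 3, 3, 2, 4)
     R1 -= 2·R0  ⇒  (0, 1, 2, 0, 4)
     R2 -= 4·R0  ⇒  (0, 4, 2, 4, 0)
     R3 -= 4·R0  ⇒  (0, 3, 0, 0, 0)
[2] R1 /= 1  ⇒  (0, 1, 2, 0, 4)
     R0 -= 3·R1  ⇒  (1, 0, 2, 2, 2)
     R2 -= 4·R1  ⇒  (0, 0, 4, 4, 4)
     R3 -= 3·R1  ⇒  (0, 0, 4, 0, 3)
[3] R2 /= 4  ⇒  (0, 0, 1, 1, 1)
     R0 -= 2·R2  ⇒  (1, 0, 0, 0, 0)
     R1 -= 2·R2  ⇒  (0, 1, 0, 3, 2)
     R3 -= 4·R2  ⇒  (0, 0, 0, 1, 4)
[4] R3 /= 1  ⇒  (0, 0, 0, 1, 4)
     R1 -= 3·R3  ⇒  (0, 1, 0, 0, 0)
     R2 -= 1·R3  ⇒  (0, 0, 1, 0, 2)

pivot columns: 0, 1, 2, 3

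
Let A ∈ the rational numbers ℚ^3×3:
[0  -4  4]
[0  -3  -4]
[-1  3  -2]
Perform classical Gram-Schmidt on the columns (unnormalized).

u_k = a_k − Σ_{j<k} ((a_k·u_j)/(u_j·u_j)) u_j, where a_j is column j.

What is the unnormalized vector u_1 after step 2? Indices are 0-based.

u_1 = (-4, -3, 0)

Step 1: u_0 = a_0 = (0, 0, -1).
Step 2: u_1 = a_1 − (-3)·u_0 = (-4, -3, 0).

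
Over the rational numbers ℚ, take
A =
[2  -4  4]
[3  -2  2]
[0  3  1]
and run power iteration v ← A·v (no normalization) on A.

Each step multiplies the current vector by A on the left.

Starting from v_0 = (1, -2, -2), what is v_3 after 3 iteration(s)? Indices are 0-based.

v_3 = (-12, -86, -47)

v_0 = (1, -2, -2).
v_1 = A·v_0 = (2, 3, -8).
v_2 = A·v_1 = (-40, -16, 1).
v_3 = A·v_2 = (-12, -86, -47).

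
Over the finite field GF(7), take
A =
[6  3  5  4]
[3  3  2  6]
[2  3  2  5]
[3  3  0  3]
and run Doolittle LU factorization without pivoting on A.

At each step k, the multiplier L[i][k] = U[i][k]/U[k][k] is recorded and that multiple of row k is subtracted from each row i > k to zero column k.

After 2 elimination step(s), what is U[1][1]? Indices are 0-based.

U[1][1] = 5

Step 1: pivot at (0,0) is 6.
  row1 ← row1 − (4)·row0  ⇒  L[1][0]=4, U row1=(0, 5, 3, 4)
  row2 ← row2 − (5)·row0  ⇒  L[2][0]=5, U row2=(0, 2, 5, 6)
  row3 ← row3 − (4)·row0  ⇒  L[3][0]=4, U row3=(0, 5, 1, 1)
Step 2: pivot at (1,1) is 5.
  row2 ← row2 − (6)·row1  ⇒  L[2][1]=6, U row2=(0, 0, 1, 3)
  row3 ← row3 − (1)·row1  ⇒  L[3][1]=1, U row3=(0, 0, 5, 4)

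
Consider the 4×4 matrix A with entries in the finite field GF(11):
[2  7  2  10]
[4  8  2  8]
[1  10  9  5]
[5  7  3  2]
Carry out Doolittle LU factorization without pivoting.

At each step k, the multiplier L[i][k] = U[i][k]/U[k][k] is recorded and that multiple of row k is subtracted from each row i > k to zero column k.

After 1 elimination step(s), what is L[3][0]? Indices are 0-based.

k=0: U[0][0]=2
  eliminate (1,0): mult=2, new row 1: (0, 5, 9, 10); set L[1][0]=2
  eliminate (2,0): mult=6, new row 2: (0, 1, 8, 0); set L[2][0]=6
  eliminate (3,0): mult=8, new row 3: (0, 6, 9, 10); set L[3][0]=8

L[3][0] = 8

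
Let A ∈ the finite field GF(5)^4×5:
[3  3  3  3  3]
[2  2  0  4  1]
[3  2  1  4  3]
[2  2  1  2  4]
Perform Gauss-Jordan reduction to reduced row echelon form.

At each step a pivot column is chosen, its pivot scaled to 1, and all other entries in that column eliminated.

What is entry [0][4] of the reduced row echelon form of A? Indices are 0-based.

M[0][4] = 4

pivot(0,0)=3: scale R0 → (1, 1, 1, 1, 1)
  clear (1,0): R1 −= (2)R0 → (0, 0, 3, 2, 4)
  clear (2,0): R2 −= (3)R0 → (0, 4, 3, 1, 0)
  clear (3,0): R3 −= (2)R0 → (0, 0, 4, 0, 2)
pivot(1,1): swap R1↔R2
pivot(1,1)=4: scale R1 → (0, 1, 2, 4, 0)
  clear (0,1): R0 −= (1)R1 → (1, 0, 4, 2, 1)
pivot(2,2)=3: scale R2 → (0, 0, 1, 4, 3)
  clear (0,2): R0 −= (4)R2 → (1, 0, 0, 1, 4)
  clear (1,2): R1 −= (2)R2 → (0, 1, 0, 1, 4)
  clear (3,2): R3 −= (4)R2 → (0, 0, 0, 4, 0)
pivot(3,3)=4: scale R3 → (0, 0, 0, 1, 0)
  clear (0,3): R0 −= (1)R3 → (1, 0, 0, 0, 4)
  clear (1,3): R1 −= (1)R3 → (0, 1, 0, 0, 4)
  clear (2,3): R2 −= (4)R3 → (0, 0, 1, 0, 3)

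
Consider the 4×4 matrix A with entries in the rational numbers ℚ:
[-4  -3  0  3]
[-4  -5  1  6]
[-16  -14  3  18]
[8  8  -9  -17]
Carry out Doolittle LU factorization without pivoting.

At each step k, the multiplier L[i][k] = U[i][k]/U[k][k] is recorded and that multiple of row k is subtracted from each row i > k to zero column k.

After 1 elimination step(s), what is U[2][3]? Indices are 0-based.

[col 0] pivot -4
  R1 -= 1*R0 → (0, -2, 1, 3)  (L[1][0] := 1)
  R2 -= 4*R0 → (0, -2, 3, 6)  (L[2][0] := 4)
  R3 -= -2*R0 → (0, 2, -9, -11)  (L[3][0] := -2)

U[2][3] = 6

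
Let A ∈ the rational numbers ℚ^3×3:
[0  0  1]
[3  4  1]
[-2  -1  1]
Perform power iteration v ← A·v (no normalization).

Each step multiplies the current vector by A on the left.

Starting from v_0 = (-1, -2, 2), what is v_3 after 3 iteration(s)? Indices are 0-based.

v_0 = (-1, -2, 2).
v_1 = A·v_0 = (2, -9, 6).
v_2 = A·v_1 = (6, -24, 11).
v_3 = A·v_2 = (11, -67, 23).

v_3 = (11, -67, 23)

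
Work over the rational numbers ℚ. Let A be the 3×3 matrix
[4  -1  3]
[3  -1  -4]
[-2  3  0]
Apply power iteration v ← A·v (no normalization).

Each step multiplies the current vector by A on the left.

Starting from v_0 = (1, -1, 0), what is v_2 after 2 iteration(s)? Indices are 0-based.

v_2 = (1, 31, 2)

v_0 = (1, -1, 0).
v_1 = A·v_0 = (5, 4, -5).
v_2 = A·v_1 = (1, 31, 2).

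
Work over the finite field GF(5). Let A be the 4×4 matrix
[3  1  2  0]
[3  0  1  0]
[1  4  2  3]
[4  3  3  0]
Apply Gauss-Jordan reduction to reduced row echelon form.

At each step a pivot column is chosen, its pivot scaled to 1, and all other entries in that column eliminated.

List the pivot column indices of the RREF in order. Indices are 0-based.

pivot(0,0)=3: scale R0 → (1, 2, 4, 0)
  clear (1,0): R1 −= (3)R0 → (0, 4, 4, 0)
  clear (2,0): R2 −= (1)R0 → (0, 2, 3, 3)
  clear (3,0): R3 −= (4)R0 → (0, 0, 2, 0)
pivot(1,1)=4: scale R1 → (0, 1, 1, 0)
  clear (0,1): R0 −= (2)R1 → (1, 0, 2, 0)
  clear (2,1): R2 −= (2)R1 → (0, 0, 1, 3)
pivot(2,2)=1: scale R2 → (0, 0, 1, 3)
  clear (0,2): R0 −= (2)R2 → (1, 0, 0, 4)
  clear (1,2): R1 −= (1)R2 → (0, 1, 0, 2)
  clear (3,2): R3 −= (2)R2 → (0, 0, 0, 4)
pivot(3,3)=4: scale R3 → (0, 0, 0, 1)
  clear (0,3): R0 −= (4)R3 → (1, 0, 0, 0)
  clear (1,3): R1 −= (2)R3 → (0, 1, 0, 0)
  clear (2,3): R2 −= (3)R3 → (0, 0, 1, 0)

pivot columns: 0, 1, 2, 3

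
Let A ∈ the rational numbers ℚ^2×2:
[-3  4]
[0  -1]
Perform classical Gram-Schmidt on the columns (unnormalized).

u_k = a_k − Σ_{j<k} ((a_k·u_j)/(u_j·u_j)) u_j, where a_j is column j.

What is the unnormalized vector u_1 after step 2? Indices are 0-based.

Step 1: u_0 = a_0 = (-3, 0).
Step 2: u_1 = a_1 − (-4/3)·u_0 = (0, -1).

u_1 = (0, -1)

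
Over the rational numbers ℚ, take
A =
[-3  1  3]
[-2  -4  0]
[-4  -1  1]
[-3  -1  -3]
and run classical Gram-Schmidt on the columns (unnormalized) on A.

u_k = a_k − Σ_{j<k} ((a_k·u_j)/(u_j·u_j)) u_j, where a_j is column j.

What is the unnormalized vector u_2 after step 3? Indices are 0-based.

u_2 = (32/17, 20/17, 8/17, -56/17)

Step 1: u_0 = a_0 = (-3, -2, -4, -3).
Step 2: u_1 = a_1 − (6/19)·u_0 = (37/19, -64/19, 5/19, -1/19).
Step 3: u_2 = a_2 − (-2/19)·u_0 − (7/17)·u_1 = (32/17, 20/17, 8/17, -56/17).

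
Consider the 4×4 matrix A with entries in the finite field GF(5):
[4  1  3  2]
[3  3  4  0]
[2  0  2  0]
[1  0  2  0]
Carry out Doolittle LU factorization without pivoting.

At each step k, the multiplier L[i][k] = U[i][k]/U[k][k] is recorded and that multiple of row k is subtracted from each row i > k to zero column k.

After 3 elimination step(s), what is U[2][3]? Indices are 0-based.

U[2][3] = 2

[col 0] pivot 4
  R1 -= 2*R0 → (0, 1, 3, 1)  (L[1][0] := 2)
  R2 -= 3*R0 → (0, 2, 3, 4)  (L[2][0] := 3)
  R3 -= 4*R0 → (0, 1, 0, 2)  (L[3][0] := 4)
[col 1] pivot 1
  R2 -= 2*R1 → (0, 0, 2, 2)  (L[2][1] := 2)
  R3 -= 1*R1 → (0, 0, 2, 1)  (L[3][1] := 1)
[col 2] pivot 2
  R3 -= 1*R2 → (0, 0, 0, 4)  (L[3][2] := 1)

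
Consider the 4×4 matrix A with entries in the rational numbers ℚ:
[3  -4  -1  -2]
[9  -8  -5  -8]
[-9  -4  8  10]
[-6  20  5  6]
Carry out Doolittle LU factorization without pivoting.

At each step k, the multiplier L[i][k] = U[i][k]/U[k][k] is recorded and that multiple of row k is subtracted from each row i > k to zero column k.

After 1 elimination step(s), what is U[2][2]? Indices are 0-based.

[col 0] pivot 3
  R1 -= 3*R0 → (0, 4, -2, -2)  (L[1][0] := 3)
  R2 -= -3*R0 → (0, -16, 5, 4)  (L[2][0] := -3)
  R3 -= -2*R0 → (0, 12, 3, 2)  (L[3][0] := -2)

U[2][2] = 5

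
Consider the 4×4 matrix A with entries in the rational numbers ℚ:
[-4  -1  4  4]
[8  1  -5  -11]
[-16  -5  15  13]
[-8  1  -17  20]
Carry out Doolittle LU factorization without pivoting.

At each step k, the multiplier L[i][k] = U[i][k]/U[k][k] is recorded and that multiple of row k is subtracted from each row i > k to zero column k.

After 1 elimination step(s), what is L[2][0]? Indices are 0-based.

Step 1: pivot at (0,0) is -4.
  row1 ← row1 − (-2)·row0  ⇒  L[1][0]=-2, U row1=(0, -1, 3, -3)
  row2 ← row2 − (4)·row0  ⇒  L[2][0]=4, U row2=(0, -1, -1, -3)
  row3 ← row3 − (2)·row0  ⇒  L[3][0]=2, U row3=(0, 3, -25, 12)

L[2][0] = 4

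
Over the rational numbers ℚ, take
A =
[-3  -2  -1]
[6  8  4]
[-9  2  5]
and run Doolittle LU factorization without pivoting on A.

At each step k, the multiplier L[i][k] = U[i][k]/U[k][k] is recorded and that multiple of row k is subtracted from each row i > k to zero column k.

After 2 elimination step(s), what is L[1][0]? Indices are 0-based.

[col 0] pivot -3
  R1 -= -2*R0 → (0, 4, 2)  (L[1][0] := -2)
  R2 -= 3*R0 → (0, 8, 8)  (L[2][0] := 3)
[col 1] pivot 4
  R2 -= 2*R1 → (0, 0, 4)  (L[2][1] := 2)

L[1][0] = -2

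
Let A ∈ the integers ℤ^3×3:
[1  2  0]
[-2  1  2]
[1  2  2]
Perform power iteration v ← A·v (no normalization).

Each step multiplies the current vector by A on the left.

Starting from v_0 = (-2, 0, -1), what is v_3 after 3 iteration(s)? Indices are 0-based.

v_3 = (-2, -18, -14)

v_0 = (-2, 0, -1).
v_1 = A·v_0 = (-2, 2, -4).
v_2 = A·v_1 = (2, -2, -6).
v_3 = A·v_2 = (-2, -18, -14).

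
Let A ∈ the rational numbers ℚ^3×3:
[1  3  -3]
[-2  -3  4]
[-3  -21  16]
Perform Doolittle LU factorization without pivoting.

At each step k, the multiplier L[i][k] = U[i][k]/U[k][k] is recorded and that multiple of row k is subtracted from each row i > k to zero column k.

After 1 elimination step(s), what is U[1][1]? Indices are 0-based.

U[1][1] = 3

[col 0] pivot 1
  R1 -= -2*R0 → (0, 3, -2)  (L[1][0] := -2)
  R2 -= -3*R0 → (0, -12, 7)  (L[2][0] := -3)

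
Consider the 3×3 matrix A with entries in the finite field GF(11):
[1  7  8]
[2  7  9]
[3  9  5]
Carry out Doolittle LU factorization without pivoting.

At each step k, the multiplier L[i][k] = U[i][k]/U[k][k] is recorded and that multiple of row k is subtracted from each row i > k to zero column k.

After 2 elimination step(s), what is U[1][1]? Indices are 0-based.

[col 0] pivot 1
  R1 -= 2*R0 → (0, 4, 4)  (L[1][0] := 2)
  R2 -= 3*R0 → (0, 10, 3)  (L[2][0] := 3)
[col 1] pivot 4
  R2 -= 8*R1 → (0, 0, 4)  (L[2][1] := 8)

U[1][1] = 4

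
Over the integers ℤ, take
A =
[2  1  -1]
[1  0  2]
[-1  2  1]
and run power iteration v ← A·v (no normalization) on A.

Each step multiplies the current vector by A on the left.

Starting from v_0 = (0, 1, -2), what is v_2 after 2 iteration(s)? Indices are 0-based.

v_0 = (0, 1, -2).
v_1 = A·v_0 = (3, -4, 0).
v_2 = A·v_1 = (2, 3, -11).

v_2 = (2, 3, -11)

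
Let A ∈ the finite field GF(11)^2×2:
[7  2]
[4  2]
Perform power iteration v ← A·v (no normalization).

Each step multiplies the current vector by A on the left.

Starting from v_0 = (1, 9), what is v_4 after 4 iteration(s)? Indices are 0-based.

v_4 = (5, 9)

v_0 = (1, 9).
v_1 = A·v_0 = (3, 0).
v_2 = A·v_1 = (10, 1).
v_3 = A·v_2 = (6, 9).
v_4 = A·v_3 = (5, 9).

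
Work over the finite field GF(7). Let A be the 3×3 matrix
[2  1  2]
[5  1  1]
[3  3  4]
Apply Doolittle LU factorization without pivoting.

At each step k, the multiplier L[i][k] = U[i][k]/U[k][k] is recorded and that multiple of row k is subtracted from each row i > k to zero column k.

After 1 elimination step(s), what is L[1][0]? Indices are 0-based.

L[1][0] = 6

Step 1: pivot at (0,0) is 2.
  row1 ← row1 − (6)·row0  ⇒  L[1][0]=6, U row1=(0, 2, 3)
  row2 ← row2 − (5)·row0  ⇒  L[2][0]=5, U row2=(0, 5, 1)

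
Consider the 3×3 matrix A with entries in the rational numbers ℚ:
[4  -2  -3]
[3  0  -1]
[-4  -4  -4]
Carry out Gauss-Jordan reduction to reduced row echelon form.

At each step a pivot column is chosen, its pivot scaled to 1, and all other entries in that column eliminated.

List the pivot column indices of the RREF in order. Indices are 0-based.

pivot columns: 0, 1, 2

pivot(0,0)=4: scale R0 → (1, -1/2, -3/4)
  clear (1,0): R1 −= (3)R0 → (0, 3/2, 5/4)
  clear (2,0): R2 −= (-4)R0 → (0, -6, -7)
pivot(1,1)=3/2: scale R1 → (0, 1, 5/6)
  clear (0,1): R0 −= (-1/2)R1 → (1, 0, -1/3)
  clear (2,1): R2 −= (-6)R1 → (0, 0, -2)
pivot(2,2)=-2: scale R2 → (0, 0, 1)
  clear (0,2): R0 −= (-1/3)R2 → (1, 0, 0)
  clear (1,2): R1 −= (5/6)R2 → (0, 1, 0)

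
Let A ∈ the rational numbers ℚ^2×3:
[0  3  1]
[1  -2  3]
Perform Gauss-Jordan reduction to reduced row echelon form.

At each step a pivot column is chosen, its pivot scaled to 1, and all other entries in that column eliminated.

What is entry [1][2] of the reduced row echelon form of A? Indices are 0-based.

pivot(0,0): swap R0↔R1
pivot(0,0)=1: scale R0 → (1, -2, 3)
pivot(1,1)=3: scale R1 → (0, 1, 1/3)
  clear (0,1): R0 −= (-2)R1 → (1, 0, 11/3)

M[1][2] = 1/3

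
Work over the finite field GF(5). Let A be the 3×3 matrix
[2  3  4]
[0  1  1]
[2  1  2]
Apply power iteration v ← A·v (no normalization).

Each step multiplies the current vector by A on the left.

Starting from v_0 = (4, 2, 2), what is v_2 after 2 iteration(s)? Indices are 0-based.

v_2 = (2, 3, 1)

v_0 = (4, 2, 2).
v_1 = A·v_0 = (2, 4, 4).
v_2 = A·v_1 = (2, 3, 1).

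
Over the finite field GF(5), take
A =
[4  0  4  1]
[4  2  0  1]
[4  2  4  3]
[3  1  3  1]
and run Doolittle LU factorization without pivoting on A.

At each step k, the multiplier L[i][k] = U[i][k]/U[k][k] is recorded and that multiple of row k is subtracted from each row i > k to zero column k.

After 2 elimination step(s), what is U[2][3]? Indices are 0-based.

Step 1: pivot at (0,0) is 4.
  row1 ← row1 − (1)·row0  ⇒  L[1][0]=1, U row1=(0, 2, 1, 0)
  row2 ← row2 − (1)·row0  ⇒  L[2][0]=1, U row2=(0, 2, 0, 2)
  row3 ← row3 − (2)·row0  ⇒  L[3][0]=2, U row3=(0, 1, 0, 4)
Step 2: pivot at (1,1) is 2.
  row2 ← row2 − (1)·row1  ⇒  L[2][1]=1, U row2=(0, 0, 4, 2)
  row3 ← row3 − (3)·row1  ⇒  L[3][1]=3, U row3=(0, 0, 2, 4)

U[2][3] = 2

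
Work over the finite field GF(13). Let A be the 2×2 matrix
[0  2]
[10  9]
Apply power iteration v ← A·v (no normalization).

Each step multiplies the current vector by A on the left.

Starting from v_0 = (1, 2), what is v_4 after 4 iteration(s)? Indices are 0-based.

v_0 = (1, 2).
v_1 = A·v_0 = (4, 2).
v_2 = A·v_1 = (4, 6).
v_3 = A·v_2 = (12, 3).
v_4 = A·v_3 = (6, 4).

v_4 = (6, 4)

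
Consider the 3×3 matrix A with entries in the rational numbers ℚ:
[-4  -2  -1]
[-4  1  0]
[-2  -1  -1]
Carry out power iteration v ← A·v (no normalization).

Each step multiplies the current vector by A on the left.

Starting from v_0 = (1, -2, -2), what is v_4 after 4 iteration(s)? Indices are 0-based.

v_4 = (-46, -102, -28)

v_0 = (1, -2, -2).
v_1 = A·v_0 = (2, -6, 2).
v_2 = A·v_1 = (2, -14, 0).
v_3 = A·v_2 = (20, -22, 10).
v_4 = A·v_3 = (-46, -102, -28).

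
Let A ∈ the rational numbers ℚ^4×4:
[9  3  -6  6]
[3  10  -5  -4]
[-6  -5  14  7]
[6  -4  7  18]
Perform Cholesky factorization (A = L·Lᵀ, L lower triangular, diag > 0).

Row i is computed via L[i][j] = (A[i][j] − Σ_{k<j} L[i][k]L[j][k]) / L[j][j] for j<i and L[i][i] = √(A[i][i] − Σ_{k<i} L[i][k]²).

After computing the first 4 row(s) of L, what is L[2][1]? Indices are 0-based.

Step 1: L[0][0] = √(9) = 3.
  L[1][0] = (3) / L[0][0] = 1.
Step 2: L[1][1] = √(9) = 3.
  L[2][0] = (-6) / L[0][0] = -2.
  L[2][1] = (-3) / L[1][1] = -1.
Step 3: L[2][2] = √(9) = 3.
  L[3][0] = (6) / L[0][0] = 2.
  L[3][1] = (-6) / L[1][1] = -2.
  L[3][2] = (9) / L[2][2] = 3.
Step 4: L[3][3] = √(1) = 1.

L[2][1] = -1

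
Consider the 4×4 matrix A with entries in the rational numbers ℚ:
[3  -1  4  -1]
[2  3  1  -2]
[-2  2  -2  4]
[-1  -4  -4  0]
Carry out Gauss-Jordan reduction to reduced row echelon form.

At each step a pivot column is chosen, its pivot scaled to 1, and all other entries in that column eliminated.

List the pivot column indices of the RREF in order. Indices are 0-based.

pivot columns: 0, 1, 2, 3

pivot(0,0)=3: scale R0 → (1, -1/3, 4/3, -1/3)
  clear (1,0): R1 −= (2)R0 → (0, 11/3, -5/3, -4/3)
  clear (2,0): R2 −= (-2)R0 → (0, 4/3, 2/3, 10/3)
  clear (3,0): R3 −= (-1)R0 → (0, -13/3, -8/3, -1/3)
pivot(1,1)=11/3: scale R1 → (0, 1, -5/11, -4/11)
  clear (0,1): R0 −= (-1/3)R1 → (1, 0, 13/11, -5/11)
  clear (2,1): R2 −= (4/3)R1 → (0, 0, 14/11, 42/11)
  clear (3,1): R3 −= (-13/3)R1 → (0, 0, -51/11, -21/11)
pivot(2,2)=14/11: scale R2 → (0, 0, 1, 3)
  clear (0,2): R0 −= (13/11)R2 → (1, 0, 0, -4)
  clear (1,2): R1 −= (-5/11)R2 → (0, 1, 0, 1)
  clear (3,2): R3 −= (-51/11)R2 → (0, 0, 0, 12)
pivot(3,3)=12: scale R3 → (0, 0, 0, 1)
  clear (0,3): R0 −= (-4)R3 → (1, 0, 0, 0)
  clear (1,3): R1 −= (1)R3 → (0, 1, 0, 0)
  clear (2,3): R2 −= (3)R3 → (0, 0, 1, 0)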